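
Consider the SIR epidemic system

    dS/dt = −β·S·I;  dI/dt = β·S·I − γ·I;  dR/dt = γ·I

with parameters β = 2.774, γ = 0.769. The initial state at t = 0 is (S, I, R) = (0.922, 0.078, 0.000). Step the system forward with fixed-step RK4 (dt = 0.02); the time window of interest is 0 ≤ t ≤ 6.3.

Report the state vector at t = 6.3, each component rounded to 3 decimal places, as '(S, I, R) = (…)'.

(S, I, R) = (0.031, 0.030, 0.939)

t=0.000: state=(0.922, 0.078, 0.000)
step 1 (dt=0.02): k1=(-0.199, 0.140, 0.060), k2=(-0.203, 0.142, 0.061), k3=(-0.203, 0.142, 0.061), k4=(-0.206, 0.144, 0.062); state += dt/6·(k1+2k2+2k3+k4)
t=0.020: state=(0.918, 0.081, 0.001)
t=0.040: state=(0.914, 0.084, 0.002)
t=0.060: state=(0.909, 0.087, 0.004)
continuing one RK4 step at a time; state shown every 25 steps (Δt=0.5):
t=0.500: state=(0.779, 0.175, 0.047)
t=1.000: state=(0.559, 0.302, 0.139)
t=1.500: state=(0.344, 0.383, 0.273)
t=2.000: state=(0.202, 0.377, 0.421)
t=2.500: state=(0.124, 0.320, 0.556)
t=3.000: state=(0.083, 0.251, 0.666)
t=3.500: state=(0.062, 0.188, 0.750)
t=4.000: state=(0.049, 0.138, 0.812)
t=4.500: state=(0.042, 0.100, 0.858)
t=5.000: state=(0.037, 0.072, 0.891)
t=5.500: state=(0.034, 0.052, 0.914)
t=6.000: state=(0.032, 0.037, 0.931)
t=6.300: state=(0.031, 0.030, 0.939)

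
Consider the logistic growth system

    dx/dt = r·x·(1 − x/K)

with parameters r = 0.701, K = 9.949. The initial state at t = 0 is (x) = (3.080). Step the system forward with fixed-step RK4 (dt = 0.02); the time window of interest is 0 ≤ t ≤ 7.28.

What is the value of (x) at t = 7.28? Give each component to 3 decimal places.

(x) = (9.816)

t=0.000: state=(3.080)
step 1 (dt=0.02): k1=(1.491), k2=(1.495), k3=(1.495), k4=(1.499); state += dt/6·(k1+2k2+2k3+k4)
t=0.020: state=(3.110)
t=0.040: state=(3.140)
t=0.060: state=(3.170)
continuing one RK4 step at a time; state shown every 25 steps (Δt=0.5):
t=0.500: state=(3.870)
t=1.000: state=(4.723)
t=1.500: state=(5.592)
t=2.000: state=(6.423)
t=2.500: state=(7.175)
t=3.000: state=(7.820)
t=3.500: state=(8.348)
t=4.000: state=(8.765)
t=4.500: state=(9.085)
t=5.000: state=(9.324)
t=5.500: state=(9.501)
t=6.000: state=(9.629)
t=6.500: state=(9.721)
t=7.000: state=(9.788)
t=7.280: state=(9.816)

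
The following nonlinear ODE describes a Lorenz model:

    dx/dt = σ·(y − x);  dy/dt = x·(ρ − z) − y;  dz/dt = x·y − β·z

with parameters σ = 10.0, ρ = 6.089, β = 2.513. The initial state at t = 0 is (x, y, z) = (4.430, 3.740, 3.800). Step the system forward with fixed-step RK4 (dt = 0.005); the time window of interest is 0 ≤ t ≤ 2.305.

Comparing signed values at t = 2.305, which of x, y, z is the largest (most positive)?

largest component: z

t=0.000: state=(4.430, 3.740, 3.800)
step 1 (dt=0.005): k1=(-6.900, 6.400, 7.019), k2=(-6.567, 6.267, 6.981), k3=(-6.579, 6.270, 6.983), k4=(-6.258, 6.140, 6.946); state += dt/6·(k1+2k2+2k3+k4)
t=0.005: state=(4.397, 3.771, 3.835)
t=0.010: state=(4.367, 3.801, 3.869)
t=0.015: state=(4.340, 3.830, 3.904)
continuing one RK4 step at a time; state shown every 20 steps (Δt=0.1):
t=0.100: state=(4.172, 4.173, 4.453)
t=0.200: state=(4.235, 4.306, 5.047)
t=0.300: state=(4.256, 4.213, 5.534)
t=0.400: state=(4.144, 3.968, 5.828)
t=0.500: state=(3.923, 3.670, 5.894)
t=0.600: state=(3.664, 3.410, 5.767)
t=0.700: state=(3.434, 3.233, 5.522)
t=0.800: state=(3.272, 3.152, 5.236)
t=0.900: state=(3.194, 3.157, 4.970)
t=1.000: state=(3.194, 3.229, 4.765)
t=1.100: state=(3.259, 3.349, 4.643)
t=1.200: state=(3.368, 3.493, 4.614)
t=1.300: state=(3.500, 3.635, 4.673)
t=1.400: state=(3.630, 3.749, 4.802)
t=1.500: state=(3.732, 3.814, 4.970)
t=1.600: state=(3.789, 3.821, 5.138)
t=1.700: state=(3.795, 3.775, 5.272)
t=1.800: state=(3.753, 3.693, 5.348)
t=1.900: state=(3.681, 3.600, 5.358)
t=2.000: state=(3.599, 3.518, 5.311)
t=2.100: state=(3.525, 3.460, 5.228)
t=2.200: state=(3.473, 3.434, 5.131)
t=2.300: state=(3.448, 3.438, 5.040)
t=2.305: state=(3.448, 3.439, 5.036)
compare at T: x=3.448, y=3.439, z=5.036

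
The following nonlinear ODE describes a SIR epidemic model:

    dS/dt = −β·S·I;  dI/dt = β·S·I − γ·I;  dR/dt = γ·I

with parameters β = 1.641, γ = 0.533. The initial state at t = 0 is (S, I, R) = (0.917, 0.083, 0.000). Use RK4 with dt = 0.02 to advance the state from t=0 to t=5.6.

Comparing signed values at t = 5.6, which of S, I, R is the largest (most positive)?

t=0.000: state=(0.917, 0.083, 0.000)
step 1 (dt=0.02): k1=(-0.125, 0.081, 0.044), k2=(-0.126, 0.081, 0.045), k3=(-0.126, 0.081, 0.045), k4=(-0.127, 0.082, 0.045); state += dt/6·(k1+2k2+2k3+k4)
t=0.020: state=(0.914, 0.085, 0.001)
t=0.040: state=(0.912, 0.086, 0.002)
t=0.060: state=(0.909, 0.088, 0.003)
continuing one RK4 step at a time; state shown every 10 steps (Δt=0.2):
t=0.200: state=(0.890, 0.100, 0.010)
t=0.400: state=(0.858, 0.120, 0.021)
t=0.600: state=(0.822, 0.142, 0.035)
t=0.800: state=(0.782, 0.167, 0.052)
t=1.000: state=(0.737, 0.192, 0.071)
t=1.200: state=(0.689, 0.218, 0.093)
t=1.400: state=(0.639, 0.244, 0.118)
t=1.600: state=(0.587, 0.268, 0.145)
t=1.800: state=(0.536, 0.290, 0.175)
t=2.000: state=(0.486, 0.308, 0.206)
t=2.200: state=(0.438, 0.322, 0.240)
t=2.400: state=(0.393, 0.332, 0.275)
t=2.600: state=(0.352, 0.337, 0.311)
t=2.800: state=(0.315, 0.338, 0.347)
t=3.000: state=(0.282, 0.335, 0.383)
t=3.200: state=(0.253, 0.329, 0.418)
t=3.400: state=(0.228, 0.320, 0.453)
t=3.600: state=(0.205, 0.309, 0.486)
t=3.800: state=(0.186, 0.296, 0.518)
t=4.000: state=(0.169, 0.282, 0.549)
t=4.200: state=(0.155, 0.267, 0.578)
t=4.400: state=(0.142, 0.252, 0.606)
t=4.600: state=(0.131, 0.237, 0.632)
t=4.800: state=(0.121, 0.222, 0.657)
t=5.000: state=(0.113, 0.207, 0.679)
t=5.200: state=(0.106, 0.193, 0.701)
t=5.400: state=(0.100, 0.180, 0.721)
t=5.600: state=(0.094, 0.167, 0.739)
compare at T: S=0.094, I=0.167, R=0.739

largest component: R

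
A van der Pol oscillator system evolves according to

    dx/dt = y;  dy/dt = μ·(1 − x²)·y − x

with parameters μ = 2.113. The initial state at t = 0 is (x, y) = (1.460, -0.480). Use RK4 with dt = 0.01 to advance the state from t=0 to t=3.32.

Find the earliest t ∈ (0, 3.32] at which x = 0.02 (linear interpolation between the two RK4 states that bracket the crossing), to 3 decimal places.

t = 1.376

t=0.000: state=(1.460, -0.480)
step 1 (dt=0.01): k1=(-0.480, -0.312), k2=(-0.482, -0.313), k3=(-0.482, -0.313), k4=(-0.483, -0.314); state += dt/6·(k1+2k2+2k3+k4)
t=0.010: state=(1.455, -0.483)
t=0.020: state=(1.450, -0.486)
t=0.030: state=(1.445, -0.489)
continuing one RK4 step at a time; state shown every 20 steps (Δt=0.2):
t=0.200: state=(1.357, -0.548)
t=0.400: state=(1.239, -0.637)
t=0.600: state=(1.100, -0.763)
t=0.800: state=(0.930, -0.954)
t=1.000: state=(0.710, -1.270)
t=1.200: state=(0.407, -1.820)
t=1.370: state=(0.036, -2.595)
next step: t=1.380: state=(0.010, -2.651) — x has crossed 0.02
linear interpolation between t=1.370 (0.03604) and t=1.380 (0.00982) → t≈1.376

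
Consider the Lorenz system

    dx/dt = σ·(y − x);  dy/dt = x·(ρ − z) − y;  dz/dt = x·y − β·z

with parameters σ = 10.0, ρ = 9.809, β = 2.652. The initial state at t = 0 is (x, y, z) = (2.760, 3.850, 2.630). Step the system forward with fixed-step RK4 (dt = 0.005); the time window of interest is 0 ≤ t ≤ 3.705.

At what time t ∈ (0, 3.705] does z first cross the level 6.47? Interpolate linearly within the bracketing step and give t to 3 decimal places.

t=0.000: state=(2.760, 3.850, 2.630)
step 1 (dt=0.005): k1=(10.900, 15.964, 3.651), k2=(11.027, 16.094, 3.843), k3=(11.027, 16.095, 3.844), k4=(11.153, 16.225, 4.039); state += dt/6·(k1+2k2+2k3+k4)
t=0.005: state=(2.815, 3.930, 2.649)
t=0.010: state=(2.872, 4.012, 2.670)
t=0.015: state=(2.929, 4.095, 2.694)
continuing one RK4 step at a time; state shown every 40 steps (Δt=0.2):
t=0.200: state=(5.847, 7.654, 5.644)
t=0.225: state=(6.292, 8.031, 6.436)
next step: t=0.230: state=(6.378, 8.094, 6.605) — z has crossed 6.47
linear interpolation between t=0.225 (6.43602) and t=0.230 (6.60495) → t≈0.226

t = 0.226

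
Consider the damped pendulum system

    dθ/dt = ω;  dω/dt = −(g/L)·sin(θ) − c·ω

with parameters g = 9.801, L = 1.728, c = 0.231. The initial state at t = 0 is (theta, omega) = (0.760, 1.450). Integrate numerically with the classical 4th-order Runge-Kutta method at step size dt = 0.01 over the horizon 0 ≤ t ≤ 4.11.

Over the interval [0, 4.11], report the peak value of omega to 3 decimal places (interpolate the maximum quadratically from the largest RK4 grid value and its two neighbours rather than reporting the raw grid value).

max omega = 1.794

t=0.000: state=(0.760, 1.450)
step 1 (dt=0.01): k1=(1.450, -4.242), k2=(1.429, -4.267), k3=(1.429, -4.267), k4=(1.407, -4.291); state += dt/6·(k1+2k2+2k3+k4)
t=0.010: state=(0.774, 1.407)
t=0.020: state=(0.788, 1.364)
t=0.030: state=(0.802, 1.321)
continuing one RK4 step at a time; state shown every 20 steps (Δt=0.2):
t=0.200: state=(0.960, 0.534)
t=0.400: state=(0.972, -0.412)
t=0.600: state=(0.802, -1.261)
t=0.800: state=(0.483, -1.873)
t=1.000: state=(0.079, -2.096)
t=1.200: state=(-0.324, -1.861)
t=1.400: state=(-0.641, -1.254)
t=1.600: state=(-0.813, -0.450)
t=1.800: state=(-0.818, 0.388)
t=2.000: state=(-0.664, 1.128)
t=2.200: state=(-0.383, 1.636)
t=2.400: state=(-0.033, 1.791)
t=2.600: state=(0.307, 1.554)
t=2.800: state=(0.567, 1.005)
t=3.000: state=(0.699, 0.293)
t=3.200: state=(0.684, -0.437)
t=3.400: state=(0.531, -1.058)
t=3.600: state=(0.276, -1.450)
t=3.800: state=(-0.027, -1.521)
t=4.000: state=(-0.310, -1.261)
t=4.110: state=(-0.436, -1.004)
largest grid value and its neighbours: omega(2.370)=1.79341, omega(2.380)=1.79369, omega(2.390)=1.79295
parabola through these three points peaks at t≈2.378 with omega≈1.79371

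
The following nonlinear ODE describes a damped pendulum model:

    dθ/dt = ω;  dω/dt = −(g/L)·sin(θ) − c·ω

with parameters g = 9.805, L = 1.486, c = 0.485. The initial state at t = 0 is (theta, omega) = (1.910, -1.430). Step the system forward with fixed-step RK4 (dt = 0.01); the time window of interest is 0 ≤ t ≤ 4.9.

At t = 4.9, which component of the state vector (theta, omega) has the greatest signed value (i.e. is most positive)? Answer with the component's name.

t=0.000: state=(1.910, -1.430)
step 1 (dt=0.01): k1=(-1.430, -5.529), k2=(-1.458, -5.531), k3=(-1.458, -5.531), k4=(-1.485, -5.533); state += dt/6·(k1+2k2+2k3+k4)
t=0.010: state=(1.895, -1.485)
t=0.020: state=(1.880, -1.541)
t=0.030: state=(1.865, -1.596)
continuing one RK4 step at a time; state shown every 20 steps (Δt=0.2):
t=0.200: state=(1.513, -2.532)
t=0.400: state=(0.908, -3.462)
t=0.600: state=(0.170, -3.772)
t=0.800: state=(-0.539, -3.178)
t=1.000: state=(-1.060, -1.972)
t=1.200: state=(-1.318, -0.615)
t=1.400: state=(-1.311, 0.665)
t=1.600: state=(-1.063, 1.775)
t=1.800: state=(-0.623, 2.550)
t=2.000: state=(-0.083, 2.742)
t=2.200: state=(0.428, 2.260)
t=2.400: state=(0.790, 1.316)
t=2.600: state=(0.945, 0.221)
t=2.800: state=(0.883, -0.808)
t=3.000: state=(0.636, -1.608)
t=3.200: state=(0.267, -2.009)
t=3.400: state=(-0.133, -1.901)
t=3.600: state=(-0.463, -1.343)
t=3.800: state=(-0.654, -0.538)
t=4.000: state=(-0.676, 0.302)
t=4.200: state=(-0.542, 1.004)
t=4.400: state=(-0.293, 1.426)
t=4.600: state=(0.003, 1.473)
t=4.800: state=(0.271, 1.156)
t=4.900: state=(0.374, 0.896)
compare at T: theta=0.374, omega=0.896

largest component: omega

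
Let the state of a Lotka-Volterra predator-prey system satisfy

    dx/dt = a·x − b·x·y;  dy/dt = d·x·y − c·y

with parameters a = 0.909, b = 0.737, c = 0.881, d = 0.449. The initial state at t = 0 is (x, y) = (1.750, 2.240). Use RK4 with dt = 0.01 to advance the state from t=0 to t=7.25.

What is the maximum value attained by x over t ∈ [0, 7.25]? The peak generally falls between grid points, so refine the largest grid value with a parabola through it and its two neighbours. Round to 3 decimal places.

max x = 3.621

t=0.000: state=(1.750, 2.240)
step 1 (dt=0.01): k1=(-1.298, -0.213), k2=(-1.292, -0.220), k3=(-1.292, -0.220), k4=(-1.286, -0.226); state += dt/6·(k1+2k2+2k3+k4)
t=0.010: state=(1.737, 2.238)
t=0.020: state=(1.724, 2.235)
t=0.030: state=(1.712, 2.233)
continuing one RK4 step at a time; state shown every 25 steps (Δt=0.25):
t=0.250: state=(1.464, 2.151)
t=0.500: state=(1.252, 2.009)
t=0.750: state=(1.102, 1.838)
t=1.000: state=(1.002, 1.659)
t=1.250: state=(0.942, 1.484)
t=1.500: state=(0.913, 1.321)
t=1.750: state=(0.911, 1.174)
t=2.000: state=(0.932, 1.044)
t=2.250: state=(0.976, 0.932)
t=2.500: state=(1.041, 0.838)
t=2.750: state=(1.128, 0.759)
t=3.000: state=(1.239, 0.695)
t=3.250: state=(1.374, 0.646)
t=3.500: state=(1.537, 0.610)
t=3.750: state=(1.728, 0.587)
t=4.000: state=(1.948, 0.579)
t=4.250: state=(2.197, 0.586)
t=4.500: state=(2.470, 0.611)
t=4.750: state=(2.759, 0.657)
t=5.000: state=(3.049, 0.731)
t=5.250: state=(3.314, 0.838)
t=5.500: state=(3.518, 0.988)
t=5.750: state=(3.617, 1.184)
t=6.000: state=(3.572, 1.424)
t=6.250: state=(3.366, 1.689)
t=6.500: state=(3.022, 1.942)
t=6.750: state=(2.602, 2.137)
t=7.000: state=(2.178, 2.242)
t=7.250: state=(1.805, 2.248)
largest grid value and its neighbours: x(5.790)=3.62068, x(5.800)=3.62092, x(5.810)=3.62091
parabola through these three points peaks at t≈5.805 with x≈3.62095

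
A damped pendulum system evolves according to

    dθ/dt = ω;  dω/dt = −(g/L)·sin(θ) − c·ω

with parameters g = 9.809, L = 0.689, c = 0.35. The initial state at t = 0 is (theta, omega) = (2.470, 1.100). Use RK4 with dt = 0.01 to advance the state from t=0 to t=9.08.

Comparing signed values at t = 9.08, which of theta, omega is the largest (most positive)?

largest component: omega

t=0.000: state=(2.470, 1.100)
step 1 (dt=0.01): k1=(1.100, -9.243), k2=(1.054, -9.166), k3=(1.054, -9.169), k4=(1.008, -9.093); state += dt/6·(k1+2k2+2k3+k4)
t=0.010: state=(2.481, 1.008)
t=0.020: state=(2.490, 0.918)
t=0.030: state=(2.499, 0.829)
continuing one RK4 step at a time; state shown every 50 steps (Δt=0.5):
t=0.500: state=(1.940, -3.499)
t=1.000: state=(-0.886, -5.392)
t=1.500: state=(-1.763, 1.740)
t=2.000: state=(0.431, 5.204)
t=2.500: state=(1.433, -1.512)
t=3.000: state=(-0.490, -4.241)
t=3.500: state=(-1.092, 2.055)
t=4.000: state=(0.672, 2.989)
t=4.500: state=(0.703, -2.709)
t=5.000: state=(-0.792, -1.544)
t=5.500: state=(-0.277, 2.957)
t=6.000: state=(0.768, 0.110)
t=6.500: state=(-0.112, -2.546)
t=7.000: state=(-0.589, 1.054)
t=7.500: state=(0.375, 1.609)
t=8.000: state=(0.309, -1.693)
t=8.500: state=(-0.468, -0.495)
t=9.000: state=(-0.017, 1.689)
t=9.080: state=(0.115, 1.586)
compare at T: theta=0.115, omega=1.586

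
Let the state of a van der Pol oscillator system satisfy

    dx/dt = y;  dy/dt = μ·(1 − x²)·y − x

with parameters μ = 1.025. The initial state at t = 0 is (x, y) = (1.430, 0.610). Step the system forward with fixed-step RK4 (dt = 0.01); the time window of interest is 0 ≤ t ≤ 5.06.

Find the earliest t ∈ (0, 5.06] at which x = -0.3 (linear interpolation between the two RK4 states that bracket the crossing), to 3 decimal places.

t = 2.141

t=0.000: state=(1.430, 0.610)
step 1 (dt=0.01): k1=(0.610, -2.083), k2=(0.600, -2.081), k3=(0.600, -2.080), k4=(0.589, -2.077); state += dt/6·(k1+2k2+2k3+k4)
t=0.010: state=(1.436, 0.589)
t=0.020: state=(1.442, 0.568)
t=0.030: state=(1.447, 0.548)
continuing one RK4 step at a time; state shown every 20 steps (Δt=0.2):
t=0.200: state=(1.512, 0.217)
t=0.400: state=(1.522, -0.101)
t=0.600: state=(1.476, -0.343)
t=0.800: state=(1.388, -0.535)
t=1.000: state=(1.264, -0.704)
t=1.200: state=(1.106, -0.876)
t=1.400: state=(0.912, -1.074)
t=1.600: state=(0.673, -1.324)
t=1.800: state=(0.377, -1.647)
t=2.000: state=(0.009, -2.046)
t=2.140: state=(-0.298, -2.332)
next step: t=2.150: state=(-0.321, -2.351) — x has crossed -0.3
linear interpolation between t=2.140 (-0.29803) and t=2.150 (-0.32144) → t≈2.141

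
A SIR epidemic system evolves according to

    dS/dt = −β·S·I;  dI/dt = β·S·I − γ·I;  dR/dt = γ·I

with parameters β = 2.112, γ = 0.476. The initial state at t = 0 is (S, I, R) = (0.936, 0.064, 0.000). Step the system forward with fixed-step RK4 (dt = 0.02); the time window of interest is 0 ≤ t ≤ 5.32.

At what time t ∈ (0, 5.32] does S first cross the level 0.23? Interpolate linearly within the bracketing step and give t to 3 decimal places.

t=0.000: state=(0.936, 0.064, 0.000)
step 1 (dt=0.02): k1=(-0.127, 0.096, 0.030), k2=(-0.128, 0.097, 0.031), k3=(-0.128, 0.097, 0.031), k4=(-0.130, 0.099, 0.031); state += dt/6·(k1+2k2+2k3+k4)
t=0.020: state=(0.933, 0.066, 0.001)
t=0.040: state=(0.931, 0.068, 0.001)
t=0.060: state=(0.928, 0.070, 0.002)
continuing one RK4 step at a time; state shown every 10 steps (Δt=0.2):
t=0.200: state=(0.907, 0.086, 0.007)
t=0.400: state=(0.870, 0.114, 0.017)
t=0.600: state=(0.823, 0.148, 0.029)
t=0.800: state=(0.767, 0.188, 0.045)
t=1.000: state=(0.702, 0.233, 0.065)
t=1.200: state=(0.630, 0.281, 0.089)
t=1.400: state=(0.553, 0.328, 0.118)
t=1.600: state=(0.477, 0.371, 0.152)
t=1.800: state=(0.405, 0.406, 0.189)
t=2.000: state=(0.339, 0.432, 0.229)
t=2.200: state=(0.282, 0.448, 0.271)
t=2.400: state=(0.233, 0.454, 0.314)
next step: t=2.420: state=(0.228, 0.454, 0.318) — S has crossed 0.23
linear interpolation between t=2.400 (0.23269) and t=2.420 (0.22827) → t≈2.412

t = 2.412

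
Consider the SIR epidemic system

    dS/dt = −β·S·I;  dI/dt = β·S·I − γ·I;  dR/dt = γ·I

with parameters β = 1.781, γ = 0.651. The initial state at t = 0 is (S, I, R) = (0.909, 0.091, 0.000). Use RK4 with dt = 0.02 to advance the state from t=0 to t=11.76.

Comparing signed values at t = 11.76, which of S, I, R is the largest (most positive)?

t=0.000: state=(0.909, 0.091, 0.000)
step 1 (dt=0.02): k1=(-0.147, 0.088, 0.059), k2=(-0.149, 0.089, 0.060), k3=(-0.149, 0.089, 0.060), k4=(-0.150, 0.089, 0.060); state += dt/6·(k1+2k2+2k3+k4)
t=0.020: state=(0.906, 0.093, 0.001)
t=0.040: state=(0.903, 0.095, 0.002)
t=0.060: state=(0.900, 0.096, 0.004)
continuing one RK4 step at a time; state shown every 25 steps (Δt=0.5):
t=0.500: state=(0.820, 0.142, 0.038)
t=1.000: state=(0.704, 0.203, 0.094)
t=1.500: state=(0.572, 0.259, 0.169)
t=2.000: state=(0.447, 0.294, 0.260)
t=2.500: state=(0.342, 0.301, 0.357)
t=3.000: state=(0.263, 0.284, 0.453)
t=3.500: state=(0.207, 0.252, 0.540)
t=4.000: state=(0.168, 0.215, 0.617)
t=4.500: state=(0.141, 0.178, 0.680)
t=5.000: state=(0.122, 0.145, 0.733)
t=5.500: state=(0.109, 0.116, 0.775)
t=6.000: state=(0.099, 0.092, 0.809)
t=6.500: state=(0.092, 0.072, 0.835)
t=7.000: state=(0.087, 0.056, 0.856)
t=7.500: state=(0.084, 0.044, 0.872)
t=8.000: state=(0.081, 0.034, 0.885)
t=8.500: state=(0.079, 0.026, 0.895)
t=9.000: state=(0.077, 0.020, 0.903)
t=9.500: state=(0.076, 0.016, 0.908)
t=10.000: state=(0.075, 0.012, 0.913)
t=10.500: state=(0.074, 0.009, 0.916)
t=11.000: state=(0.074, 0.007, 0.919)
t=11.500: state=(0.073, 0.006, 0.921)
t=11.760: state=(0.073, 0.005, 0.922)
compare at T: S=0.073, I=0.005, R=0.922

largest component: R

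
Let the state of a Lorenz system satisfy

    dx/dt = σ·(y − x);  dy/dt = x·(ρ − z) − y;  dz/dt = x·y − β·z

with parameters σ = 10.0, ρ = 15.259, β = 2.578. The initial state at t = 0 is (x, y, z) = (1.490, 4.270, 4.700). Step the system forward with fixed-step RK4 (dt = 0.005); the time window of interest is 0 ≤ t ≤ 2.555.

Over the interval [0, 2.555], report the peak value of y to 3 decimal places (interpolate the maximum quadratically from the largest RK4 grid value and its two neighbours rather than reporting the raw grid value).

t=0.000: state=(1.490, 4.270, 4.700)
step 1 (dt=0.005): k1=(27.800, 11.463, -5.754), k2=(27.392, 12.191, -5.376), k3=(27.420, 12.176, -5.380), k4=(27.038, 12.893, -5.000); state += dt/6·(k1+2k2+2k3+k4)
t=0.005: state=(1.627, 4.331, 4.673)
t=0.010: state=(1.761, 4.399, 4.650)
t=0.015: state=(1.891, 4.474, 4.631)
continuing one RK4 step at a time; state shown every 20 steps (Δt=0.1):
t=0.100: state=(4.005, 6.649, 4.992)
t=0.200: state=(7.117, 10.645, 8.199)
t=0.300: state=(10.289, 12.364, 15.807)
t=0.400: state=(9.931, 7.083, 21.570)
t=0.500: state=(6.000, 1.924, 19.649)
t=0.600: state=(2.842, 0.706, 15.606)
t=0.700: state=(1.533, 0.888, 12.193)
t=0.800: state=(1.292, 1.373, 9.555)
t=0.900: state=(1.610, 2.156, 7.604)
t=1.000: state=(2.419, 3.528, 6.375)
t=1.100: state=(3.925, 5.883, 6.240)
t=1.200: state=(6.377, 9.266, 8.315)
t=1.300: state=(9.216, 11.521, 13.950)
t=1.400: state=(9.857, 8.513, 19.831)
t=1.500: state=(7.074, 3.553, 19.789)
t=1.600: state=(3.994, 1.641, 16.426)
t=1.700: state=(2.447, 1.611, 13.111)
t=1.800: state=(2.111, 2.193, 10.494)
t=1.900: state=(2.517, 3.234, 8.651)
t=2.000: state=(3.565, 4.969, 7.776)
t=2.100: state=(5.364, 7.550, 8.490)
t=2.200: state=(7.745, 10.091, 11.819)
t=2.300: state=(9.319, 9.716, 17.028)
t=2.400: state=(8.235, 5.905, 19.404)
t=2.500: state=(5.578, 3.039, 17.593)
t=2.555: state=(4.352, 2.468, 15.951)
largest grid value and its neighbours: y(0.275)=12.54470, y(0.280)=12.55056, y(0.285)=12.53601
parabola through these three points peaks at t≈0.279 with y≈12.55103

max y = 12.551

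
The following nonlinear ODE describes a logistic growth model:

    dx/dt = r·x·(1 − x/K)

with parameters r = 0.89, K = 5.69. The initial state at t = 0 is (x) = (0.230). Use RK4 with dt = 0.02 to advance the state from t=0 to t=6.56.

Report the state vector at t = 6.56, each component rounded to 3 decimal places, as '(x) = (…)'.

t=0.000: state=(0.230)
step 1 (dt=0.02): k1=(0.196), k2=(0.198), k3=(0.198), k4=(0.200); state += dt/6·(k1+2k2+2k3+k4)
t=0.020: state=(0.234)
t=0.040: state=(0.238)
t=0.060: state=(0.242)
continuing one RK4 step at a time; state shown every 25 steps (Δt=0.5):
t=0.500: state=(0.351)
t=1.000: state=(0.529)
t=1.500: state=(0.785)
t=2.000: state=(1.137)
t=2.500: state=(1.596)
t=3.000: state=(2.152)
t=3.500: state=(2.771)
t=4.000: state=(3.397)
t=4.500: state=(3.972)
t=5.000: state=(4.455)
t=5.500: state=(4.832)
t=6.000: state=(5.108)
t=6.500: state=(5.303)
t=6.560: state=(5.322)

(x) = (5.322)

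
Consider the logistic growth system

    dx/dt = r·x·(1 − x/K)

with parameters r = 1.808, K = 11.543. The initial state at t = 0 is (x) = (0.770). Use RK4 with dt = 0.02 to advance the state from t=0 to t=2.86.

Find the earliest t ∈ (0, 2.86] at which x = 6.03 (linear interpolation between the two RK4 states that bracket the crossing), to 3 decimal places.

t = 1.509

t=0.000: state=(0.770)
step 1 (dt=0.02): k1=(1.299), k2=(1.320), k3=(1.320), k4=(1.341); state += dt/6·(k1+2k2+2k3+k4)
t=0.020: state=(0.796)
t=0.040: state=(0.824)
t=0.060: state=(0.852)
continuing one RK4 step at a time; state shown every 5 steps (Δt=0.1):
t=0.100: state=(0.911)
t=0.200: state=(1.074)
t=0.300: state=(1.264)
t=0.400: state=(1.482)
t=0.500: state=(1.732)
t=0.600: state=(2.015)
t=0.700: state=(2.334)
t=0.800: state=(2.688)
t=0.900: state=(3.079)
t=1.000: state=(3.504)
t=1.100: state=(3.960)
t=1.200: state=(4.443)
t=1.300: state=(4.946)
t=1.400: state=(5.462)
t=1.500: state=(5.984)
next step: t=1.520: state=(6.088) — x has crossed 6.03
linear interpolation between t=1.500 (5.98377) and t=1.520 (6.08790) → t≈1.509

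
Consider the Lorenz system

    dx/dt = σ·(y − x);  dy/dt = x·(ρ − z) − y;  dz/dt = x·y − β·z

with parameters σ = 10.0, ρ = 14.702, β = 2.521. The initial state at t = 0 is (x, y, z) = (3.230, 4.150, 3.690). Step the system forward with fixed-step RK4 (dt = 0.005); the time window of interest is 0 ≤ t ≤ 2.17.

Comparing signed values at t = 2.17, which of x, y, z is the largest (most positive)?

largest component: z

t=0.000: state=(3.230, 4.150, 3.690)
step 1 (dt=0.005): k1=(9.200, 31.419, 4.102), k2=(9.755, 31.560, 4.427), k3=(9.745, 31.572, 4.432), k4=(10.291, 31.725, 4.766); state += dt/6·(k1+2k2+2k3+k4)
t=0.005: state=(3.279, 4.308, 3.712)
t=0.010: state=(3.333, 4.467, 3.738)
t=0.015: state=(3.392, 4.629, 3.767)
continuing one RK4 step at a time; state shown every 20 steps (Δt=0.1):
t=0.100: state=(5.086, 7.764, 5.047)
t=0.200: state=(8.293, 11.700, 9.883)
t=0.300: state=(10.619, 11.065, 18.034)
t=0.400: state=(8.627, 4.742, 21.039)
t=0.500: state=(4.600, 1.104, 17.875)
t=0.600: state=(2.110, 0.563, 14.093)
t=0.700: state=(1.212, 0.817, 11.043)
t=0.800: state=(1.116, 1.261, 8.684)
t=0.900: state=(1.451, 1.977, 6.929)
t=1.000: state=(2.207, 3.230, 5.802)
t=1.100: state=(3.592, 5.390, 5.611)
t=1.200: state=(5.869, 8.600, 7.321)
t=1.300: state=(8.698, 11.229, 12.366)
t=1.400: state=(9.844, 9.165, 18.599)
t=1.500: state=(7.513, 4.126, 19.613)
t=1.600: state=(4.319, 1.706, 16.628)
t=1.700: state=(2.506, 1.429, 13.346)
t=1.800: state=(1.959, 1.847, 10.676)
t=1.900: state=(2.161, 2.650, 8.696)
t=2.000: state=(2.931, 3.999, 7.498)
t=2.100: state=(4.347, 6.130, 7.457)
t=2.170: state=(5.769, 8.018, 8.563)
compare at T: x=5.769, y=8.018, z=8.563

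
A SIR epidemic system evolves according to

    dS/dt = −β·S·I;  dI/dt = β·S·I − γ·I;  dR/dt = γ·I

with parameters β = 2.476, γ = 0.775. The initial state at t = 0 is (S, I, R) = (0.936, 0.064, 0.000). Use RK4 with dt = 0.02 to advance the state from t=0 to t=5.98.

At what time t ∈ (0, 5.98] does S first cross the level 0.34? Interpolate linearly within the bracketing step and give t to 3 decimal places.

t = 1.915

t=0.000: state=(0.936, 0.064, 0.000)
step 1 (dt=0.02): k1=(-0.148, 0.099, 0.050), k2=(-0.150, 0.100, 0.050), k3=(-0.150, 0.100, 0.050), k4=(-0.152, 0.101, 0.051); state += dt/6·(k1+2k2+2k3+k4)
t=0.020: state=(0.933, 0.066, 0.001)
t=0.040: state=(0.930, 0.068, 0.002)
t=0.060: state=(0.927, 0.070, 0.003)
continuing one RK4 step at a time; state shown every 10 steps (Δt=0.2):
t=0.200: state=(0.902, 0.086, 0.012)
t=0.400: state=(0.858, 0.115, 0.027)
t=0.600: state=(0.805, 0.148, 0.047)
t=0.800: state=(0.741, 0.186, 0.073)
t=1.000: state=(0.669, 0.226, 0.105)
t=1.200: state=(0.592, 0.264, 0.143)
t=1.400: state=(0.515, 0.298, 0.187)
t=1.600: state=(0.442, 0.323, 0.235)
t=1.800: state=(0.375, 0.339, 0.287)
t=1.900: state=(0.344, 0.343, 0.313)
next step: t=1.920: state=(0.339, 0.343, 0.318) — S has crossed 0.34
linear interpolation between t=1.900 (0.34438) and t=1.920 (0.33858) → t≈1.915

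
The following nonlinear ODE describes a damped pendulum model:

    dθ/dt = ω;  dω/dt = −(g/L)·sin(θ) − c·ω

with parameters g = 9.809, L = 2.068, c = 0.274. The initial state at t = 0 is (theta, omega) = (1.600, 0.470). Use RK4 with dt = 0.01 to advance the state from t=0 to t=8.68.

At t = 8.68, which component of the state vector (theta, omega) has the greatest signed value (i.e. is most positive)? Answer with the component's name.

largest component: omega

t=0.000: state=(1.600, 0.470)
step 1 (dt=0.01): k1=(0.470, -4.870), k2=(0.446, -4.863), k3=(0.446, -4.863), k4=(0.421, -4.856); state += dt/6·(k1+2k2+2k3+k4)
t=0.010: state=(1.604, 0.421)
t=0.020: state=(1.608, 0.373)
t=0.030: state=(1.612, 0.325)
continuing one RK4 step at a time; state shown every 50 steps (Δt=0.5):
t=0.500: state=(1.254, -1.790)
t=1.000: state=(-0.002, -2.825)
t=1.500: state=(-1.092, -1.222)
t=2.000: state=(-1.135, 1.004)
t=2.500: state=(-0.234, 2.303)
t=3.000: state=(0.765, 1.342)
t=3.500: state=(0.946, -0.617)
t=4.000: state=(0.267, -1.854)
t=4.500: state=(-0.576, -1.205)
t=5.000: state=(-0.770, 0.450)
t=5.500: state=(-0.226, 1.512)
t=6.000: state=(0.465, 0.994)
t=6.500: state=(0.621, -0.390)
t=7.000: state=(0.166, -1.244)
t=7.500: state=(-0.393, -0.780)
t=8.000: state=(-0.497, 0.372)
t=8.500: state=(-0.106, 1.027)
t=8.680: state=(0.078, 0.989)
compare at T: theta=0.078, omega=0.989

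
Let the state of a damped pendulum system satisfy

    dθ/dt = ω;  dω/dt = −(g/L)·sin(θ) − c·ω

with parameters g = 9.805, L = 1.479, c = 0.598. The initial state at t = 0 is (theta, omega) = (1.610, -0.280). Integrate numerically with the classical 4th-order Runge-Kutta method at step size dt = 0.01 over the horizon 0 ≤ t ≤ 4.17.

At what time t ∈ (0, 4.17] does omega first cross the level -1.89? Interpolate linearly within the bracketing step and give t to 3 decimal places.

t = 0.272

t=0.000: state=(1.610, -0.280)
step 1 (dt=0.01): k1=(-0.280, -6.457), k2=(-0.312, -6.438), k3=(-0.312, -6.438), k4=(-0.344, -6.419); state += dt/6·(k1+2k2+2k3+k4)
t=0.010: state=(1.607, -0.344)
t=0.020: state=(1.603, -0.408)
t=0.030: state=(1.599, -0.472)
continuing one RK4 step at a time; state shown every 20 steps (Δt=0.2):
t=0.200: state=(1.430, -1.496)
t=0.270: state=(1.312, -1.880)
next step: t=0.280: state=(1.292, -1.932) — omega has crossed -1.89
linear interpolation between t=0.270 (-1.87970) and t=0.280 (-1.93221) → t≈0.272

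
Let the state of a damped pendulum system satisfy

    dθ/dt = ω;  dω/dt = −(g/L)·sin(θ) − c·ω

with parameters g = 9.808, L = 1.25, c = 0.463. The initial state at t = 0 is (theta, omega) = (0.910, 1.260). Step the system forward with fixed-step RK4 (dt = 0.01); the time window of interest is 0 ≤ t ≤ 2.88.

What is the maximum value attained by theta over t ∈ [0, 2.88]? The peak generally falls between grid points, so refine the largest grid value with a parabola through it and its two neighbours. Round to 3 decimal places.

max theta = 1.026

t=0.000: state=(0.910, 1.260)
step 1 (dt=0.01): k1=(1.260, -6.778), k2=(1.226, -6.793), k3=(1.226, -6.792), k4=(1.192, -6.805); state += dt/6·(k1+2k2+2k3+k4)
t=0.010: state=(0.922, 1.192)
t=0.020: state=(0.934, 1.124)
t=0.030: state=(0.945, 1.056)
continuing one RK4 step at a time; state shown every 10 steps (Δt=0.1):
t=0.100: state=(1.002, 0.574)
t=0.200: state=(1.025, -0.105)
t=0.300: state=(0.982, -0.749)
t=0.400: state=(0.877, -1.331)
t=0.500: state=(0.719, -1.821)
t=0.600: state=(0.517, -2.184)
t=0.700: state=(0.287, -2.385)
t=0.800: state=(0.046, -2.404)
t=0.900: state=(-0.187, -2.240)
t=1.000: state=(-0.396, -1.916)
t=1.100: state=(-0.566, -1.472)
t=1.200: state=(-0.688, -0.952)
t=1.300: state=(-0.756, -0.400)
t=1.400: state=(-0.768, 0.150)
t=1.500: state=(-0.727, 0.667)
t=1.600: state=(-0.637, 1.122)
t=1.700: state=(-0.505, 1.487)
t=1.800: state=(-0.343, 1.736)
t=1.900: state=(-0.163, 1.849)
t=2.000: state=(0.022, 1.819)
t=2.100: state=(0.196, 1.651)
t=2.200: state=(0.348, 1.369)
t=2.300: state=(0.467, 1.000)
t=2.400: state=(0.547, 0.580)
t=2.500: state=(0.583, 0.142)
t=2.600: state=(0.575, -0.287)
t=2.700: state=(0.527, -0.677)
t=2.800: state=(0.442, -1.005)
t=2.880: state=(0.353, -1.207)
largest grid value and its neighbours: theta(0.170)=1.02521, theta(0.180)=1.02584, theta(0.190)=1.02580
parabola through these three points peaks at t≈0.184 with theta≈1.02590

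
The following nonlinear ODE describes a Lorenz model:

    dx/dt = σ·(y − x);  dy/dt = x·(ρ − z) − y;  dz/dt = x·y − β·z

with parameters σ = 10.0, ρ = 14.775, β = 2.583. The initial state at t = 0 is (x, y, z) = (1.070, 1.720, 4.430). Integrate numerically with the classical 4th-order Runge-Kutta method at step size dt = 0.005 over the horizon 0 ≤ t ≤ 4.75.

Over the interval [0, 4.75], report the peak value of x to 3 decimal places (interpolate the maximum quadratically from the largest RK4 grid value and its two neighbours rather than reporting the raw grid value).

max x = 10.769

t=0.000: state=(1.070, 1.720, 4.430)
step 1 (dt=0.005): k1=(6.500, 9.349, -9.602), k2=(6.571, 9.520, -9.487), k3=(6.574, 9.521, -9.487), k4=(6.647, 9.694, -9.371); state += dt/6·(k1+2k2+2k3+k4)
t=0.005: state=(1.103, 1.768, 4.383)
t=0.010: state=(1.136, 1.817, 4.336)
t=0.015: state=(1.171, 1.868, 4.291)
continuing one RK4 step at a time; state shown every 40 steps (Δt=0.2):
t=0.200: state=(3.484, 5.546, 3.908)
t=0.400: state=(9.585, 12.548, 12.909)
t=0.600: state=(7.110, 2.781, 20.269)
t=0.800: state=(1.633, 0.645, 12.734)
t=1.000: state=(1.251, 1.576, 7.800)
t=1.200: state=(2.829, 4.221, 5.544)
t=1.400: state=(7.412, 10.390, 9.500)
t=1.600: state=(9.054, 6.457, 20.045)
t=1.800: state=(3.207, 1.459, 14.787)
t=2.000: state=(2.081, 2.351, 9.446)
t=2.200: state=(3.830, 5.373, 7.359)
t=2.400: state=(8.066, 10.165, 12.334)
t=2.600: state=(7.690, 5.200, 18.720)
t=2.800: state=(3.436, 2.377, 13.731)
t=3.000: state=(3.189, 3.814, 9.598)
t=3.200: state=(5.687, 7.488, 9.681)
t=3.400: state=(8.482, 8.559, 16.150)
t=3.600: state=(5.642, 3.771, 16.380)
t=3.800: state=(3.638, 3.524, 11.985)
t=4.000: state=(4.746, 5.882, 10.110)
t=4.200: state=(7.416, 8.477, 13.423)
t=4.400: state=(7.003, 5.643, 16.738)
t=4.600: state=(4.520, 3.841, 13.762)
t=4.750: state=(4.301, 4.641, 11.553)
largest grid value and its neighbours: x(0.465)=10.75903, x(0.470)=10.76858, x(0.475)=10.76462
parabola through these three points peaks at t≈0.471 with x≈10.76887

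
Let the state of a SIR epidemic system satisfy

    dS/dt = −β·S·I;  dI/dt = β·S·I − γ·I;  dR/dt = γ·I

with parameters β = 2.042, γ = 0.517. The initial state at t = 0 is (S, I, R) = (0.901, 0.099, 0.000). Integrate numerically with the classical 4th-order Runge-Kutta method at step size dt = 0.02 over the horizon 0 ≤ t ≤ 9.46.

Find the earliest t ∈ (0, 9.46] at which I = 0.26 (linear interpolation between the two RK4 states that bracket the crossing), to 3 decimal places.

t = 0.874

t=0.000: state=(0.901, 0.099, 0.000)
step 1 (dt=0.02): k1=(-0.182, 0.131, 0.051), k2=(-0.184, 0.132, 0.052), k3=(-0.184, 0.132, 0.052), k4=(-0.186, 0.134, 0.053); state += dt/6·(k1+2k2+2k3+k4)
t=0.020: state=(0.897, 0.102, 0.001)
t=0.040: state=(0.894, 0.104, 0.002)
t=0.060: state=(0.890, 0.107, 0.003)
continuing one RK4 step at a time; state shown every 25 steps (Δt=0.5):
t=0.500: state=(0.783, 0.181, 0.036)
t=0.860: state=(0.667, 0.257, 0.076)
next step: t=0.880: state=(0.660, 0.261, 0.079) — I has crossed 0.26
linear interpolation between t=0.860 (0.25699) and t=0.880 (0.26134) → t≈0.874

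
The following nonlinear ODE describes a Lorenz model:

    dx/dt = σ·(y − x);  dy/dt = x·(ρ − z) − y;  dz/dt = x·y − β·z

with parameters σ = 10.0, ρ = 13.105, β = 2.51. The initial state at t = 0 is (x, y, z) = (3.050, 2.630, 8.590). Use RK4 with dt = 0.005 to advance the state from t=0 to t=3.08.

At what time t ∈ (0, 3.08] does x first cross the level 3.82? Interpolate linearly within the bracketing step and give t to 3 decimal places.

t=0.000: state=(3.050, 2.630, 8.590)
step 1 (dt=0.005): k1=(-4.200, 11.141, -13.539), k2=(-3.816, 11.168, -13.397), k3=(-3.825, 11.172, -13.396), k4=(-3.450, 11.202, -13.252); state += dt/6·(k1+2k2+2k3+k4)
t=0.005: state=(3.031, 2.686, 8.523)
t=0.010: state=(3.015, 2.742, 8.457)
t=0.015: state=(3.003, 2.799, 8.393)
continuing one RK4 step at a time; state shown every 20 steps (Δt=0.1):
t=0.100: state=(3.222, 3.861, 7.562)
t=0.165: state=(3.786, 4.866, 7.338)
next step: t=0.170: state=(3.840, 4.951, 7.340) — x has crossed 3.82
linear interpolation between t=0.165 (3.78557) and t=0.170 (3.84035) → t≈0.168

t = 0.168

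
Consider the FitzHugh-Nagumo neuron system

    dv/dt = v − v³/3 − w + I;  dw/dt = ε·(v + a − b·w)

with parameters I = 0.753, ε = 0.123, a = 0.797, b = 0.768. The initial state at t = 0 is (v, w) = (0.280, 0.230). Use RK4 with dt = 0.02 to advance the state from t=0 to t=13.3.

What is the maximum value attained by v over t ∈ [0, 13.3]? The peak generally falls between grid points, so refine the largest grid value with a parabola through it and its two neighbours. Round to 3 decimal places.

max v = 1.756

t=0.000: state=(0.280, 0.230)
step 1 (dt=0.02): k1=(0.796, 0.111), k2=(0.802, 0.112), k3=(0.802, 0.112), k4=(0.808, 0.113); state += dt/6·(k1+2k2+2k3+k4)
t=0.020: state=(0.296, 0.232)
t=0.040: state=(0.312, 0.235)
t=0.060: state=(0.329, 0.237)
continuing one RK4 step at a time; state shown every 25 steps (Δt=0.5):
t=0.500: state=(0.752, 0.298)
t=1.000: state=(1.278, 0.393)
t=1.500: state=(1.625, 0.512)
t=2.000: state=(1.745, 0.638)
t=2.500: state=(1.750, 0.762)
t=3.000: state=(1.714, 0.879)
t=3.500: state=(1.664, 0.987)
t=4.000: state=(1.609, 1.088)
t=4.500: state=(1.550, 1.181)
t=5.000: state=(1.489, 1.265)
t=5.500: state=(1.426, 1.342)
t=6.000: state=(1.359, 1.412)
t=6.500: state=(1.289, 1.474)
t=7.000: state=(1.213, 1.529)
t=7.500: state=(1.130, 1.577)
t=8.000: state=(1.037, 1.617)
t=8.500: state=(0.929, 1.650)
t=9.000: state=(0.799, 1.673)
t=9.500: state=(0.631, 1.687)
t=10.000: state=(0.399, 1.689)
t=10.500: state=(0.050, 1.673)
t=11.000: state=(-0.499, 1.631)
t=11.500: state=(-1.224, 1.552)
t=12.000: state=(-1.752, 1.437)
t=12.500: state=(-1.920, 1.307)
t=13.000: state=(-1.930, 1.178)
t=13.300: state=(-1.913, 1.104)
largest grid value and its neighbours: v(2.240)=1.75565, v(2.260)=1.75573, v(2.280)=1.75572
parabola through these three points peaks at t≈2.267 with v≈1.75574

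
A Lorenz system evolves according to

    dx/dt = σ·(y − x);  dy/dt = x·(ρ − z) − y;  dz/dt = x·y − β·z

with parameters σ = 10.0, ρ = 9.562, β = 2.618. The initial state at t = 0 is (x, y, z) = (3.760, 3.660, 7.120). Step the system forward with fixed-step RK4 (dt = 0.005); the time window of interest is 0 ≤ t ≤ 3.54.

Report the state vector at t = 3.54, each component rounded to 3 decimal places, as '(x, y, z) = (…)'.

t=0.000: state=(3.760, 3.660, 7.120)
step 1 (dt=0.005): k1=(-1.000, 5.522, -4.879), k2=(-0.837, 5.548, -4.804), k3=(-0.840, 5.548, -4.803), k4=(-0.681, 5.574, -4.727); state += dt/6·(k1+2k2+2k3+k4)
t=0.005: state=(3.756, 3.688, 7.096)
t=0.010: state=(3.753, 3.716, 7.073)
t=0.015: state=(3.752, 3.744, 7.050)
continuing one RK4 step at a time; state shown every 40 steps (Δt=0.2):
t=0.200: state=(4.381, 4.934, 6.923)
t=0.400: state=(5.438, 5.801, 8.391)
t=0.600: state=(5.436, 5.086, 9.756)
t=0.800: state=(4.520, 4.099, 9.248)
t=1.000: state=(4.071, 4.057, 8.098)
t=1.200: state=(4.387, 4.676, 7.648)
t=1.400: state=(5.002, 5.258, 8.239)
t=1.600: state=(5.185, 5.094, 9.089)
t=1.800: state=(4.773, 4.521, 9.096)
t=2.000: state=(4.410, 4.332, 8.484)
t=2.200: state=(4.479, 4.608, 8.088)
t=2.400: state=(4.807, 4.967, 8.282)
t=2.600: state=(4.986, 4.986, 8.756)
t=2.800: state=(4.829, 4.699, 8.895)
t=3.000: state=(4.596, 4.520, 8.616)
t=3.200: state=(4.570, 4.617, 8.338)
t=3.400: state=(4.730, 4.823, 8.364)
t=3.540: state=(4.838, 4.891, 8.532)

(x, y, z) = (4.838, 4.891, 8.532)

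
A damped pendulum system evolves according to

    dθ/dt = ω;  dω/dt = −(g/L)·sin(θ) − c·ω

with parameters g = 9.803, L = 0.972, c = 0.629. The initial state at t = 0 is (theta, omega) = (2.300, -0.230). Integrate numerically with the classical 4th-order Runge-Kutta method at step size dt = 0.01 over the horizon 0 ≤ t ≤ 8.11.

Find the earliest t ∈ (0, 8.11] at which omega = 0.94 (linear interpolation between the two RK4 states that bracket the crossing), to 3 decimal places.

t=0.000: state=(2.300, -0.230)
step 1 (dt=0.01): k1=(-0.230, -7.376), k2=(-0.267, -7.361), k3=(-0.267, -7.362), k4=(-0.304, -7.348); state += dt/6·(k1+2k2+2k3+k4)
t=0.010: state=(2.297, -0.304)
t=0.020: state=(2.294, -0.377)
t=0.030: state=(2.290, -0.450)
continuing one RK4 step at a time; state shown every 50 steps (Δt=0.5):
t=0.500: state=(1.242, -4.050)
t=1.000: state=(-0.946, -3.085)
t=1.390: state=(-1.355, 0.910)
next step: t=1.400: state=(-1.345, 1.003) — omega has crossed 0.94
linear interpolation between t=1.390 (0.91027) and t=1.400 (1.00266) → t≈1.393

t = 1.393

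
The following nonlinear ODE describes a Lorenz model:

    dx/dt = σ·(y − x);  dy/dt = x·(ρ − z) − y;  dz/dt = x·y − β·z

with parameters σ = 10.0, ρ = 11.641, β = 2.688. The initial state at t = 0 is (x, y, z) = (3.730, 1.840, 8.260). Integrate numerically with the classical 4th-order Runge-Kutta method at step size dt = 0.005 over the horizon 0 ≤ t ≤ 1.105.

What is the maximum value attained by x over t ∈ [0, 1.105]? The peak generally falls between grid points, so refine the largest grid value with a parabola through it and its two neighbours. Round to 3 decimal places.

max x = 7.543

t=0.000: state=(3.730, 1.840, 8.260)
step 1 (dt=0.005): k1=(-18.900, 10.771, -15.340), k2=(-18.158, 10.726, -15.224), k3=(-18.178, 10.731, -15.222), k4=(-17.455, 10.687, -15.107); state += dt/6·(k1+2k2+2k3+k4)
t=0.005: state=(3.639, 1.894, 8.184)
t=0.010: state=(3.555, 1.947, 8.109)
t=0.015: state=(3.478, 2.000, 8.035)
continuing one RK4 step at a time; state shown every 10 steps (Δt=0.05):
t=0.050: state=(3.099, 2.363, 7.552)
t=0.100: state=(2.920, 2.886, 6.968)
t=0.150: state=(3.025, 3.453, 6.530)
t=0.200: state=(3.328, 4.096, 6.269)
t=0.250: state=(3.784, 4.833, 6.223)
t=0.300: state=(4.369, 5.655, 6.442)
t=0.350: state=(5.059, 6.516, 6.979)
t=0.400: state=(5.807, 7.320, 7.869)
t=0.450: state=(6.540, 7.918, 9.095)
t=0.500: state=(7.144, 8.139, 10.543)
t=0.550: state=(7.494, 7.869, 11.983)
t=0.600: state=(7.498, 7.135, 13.126)
t=0.650: state=(7.145, 6.125, 13.755)
t=0.700: state=(6.521, 5.095, 13.818)
t=0.750: state=(5.770, 4.244, 13.415)
t=0.800: state=(5.035, 3.656, 12.718)
t=0.850: state=(4.414, 3.323, 11.883)
t=0.900: state=(3.952, 3.199, 11.021)
t=0.950: state=(3.659, 3.234, 10.203)
t=1.000: state=(3.522, 3.393, 9.473)
t=1.050: state=(3.523, 3.653, 8.859)
t=1.100: state=(3.646, 4.004, 8.386)
t=1.105: state=(3.665, 4.044, 8.347)
largest grid value and its neighbours: x(0.570)=7.54041, x(0.575)=7.54269, x(0.580)=7.54124
parabola through these three points peaks at t≈0.576 with x≈7.54272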